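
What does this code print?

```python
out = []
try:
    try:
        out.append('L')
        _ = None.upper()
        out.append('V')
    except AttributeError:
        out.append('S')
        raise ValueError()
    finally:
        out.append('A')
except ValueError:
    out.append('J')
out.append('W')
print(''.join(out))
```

Execution trace: 'L' (inner try body) → 'S' (inner except AttributeError) → 'A' (inner finally) → 'J' (outer except ValueError) → 'W' (after the try/except). Output: LSAJW

Answer: LSAJW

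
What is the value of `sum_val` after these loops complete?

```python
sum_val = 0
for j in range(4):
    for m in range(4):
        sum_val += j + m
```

Sum of all j+m for j,m in 4x4
`sum_val` takes the values: 0 → 1 → 3 → 6 → 7 → 9 → 12 → 16 → 18 → 21 → 25 → 30 → 33 → 37 → 42 → 48

Answer: 48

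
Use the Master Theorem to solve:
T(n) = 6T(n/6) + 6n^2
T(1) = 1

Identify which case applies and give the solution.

a=6, b=6, f(n)=6n^2. log_6(6) = 1. Since c=2 > 1 and the regularity condition holds (6(n/6)^2 = (6/6^2)n^2 with 6/6^2 < 1), Case 3 applies: T(n) = Θ(f(n)) = O(n^2).

Answer: O(n^2) - Case 3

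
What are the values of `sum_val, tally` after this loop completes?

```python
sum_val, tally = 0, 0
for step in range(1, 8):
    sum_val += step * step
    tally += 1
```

Sum of squares and count
`sum_val, tally` takes the values: (0, 0) → (1, 0) → (1, 1) → (5, 1) → (5, 2) → (14, 2) → (14, 3) → (30, 3) → (30, 4) → (55, 4) → (55, 5) → (91, 5) → (91, 6) → (140, 6) → (140, 7)

Answer: 140, 7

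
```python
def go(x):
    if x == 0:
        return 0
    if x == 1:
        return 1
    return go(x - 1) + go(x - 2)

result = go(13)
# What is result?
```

Build up from base cases: go(0)=0, go(1)=1, go(2)=1, go(3)=2, go(4)=3, go(5)=5, go(6)=8, ..., go(13)=233

Answer: 233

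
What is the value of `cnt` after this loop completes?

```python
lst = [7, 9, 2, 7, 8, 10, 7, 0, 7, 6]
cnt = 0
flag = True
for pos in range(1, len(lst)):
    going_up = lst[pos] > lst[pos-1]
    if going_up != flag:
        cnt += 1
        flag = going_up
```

Count direction changes in [7, 9, 2, 7, 8, 10, 7, 0, 7, 6]
`cnt` takes the values: 0 → 1 → 2 → 3 → 4 → 5

Answer: 5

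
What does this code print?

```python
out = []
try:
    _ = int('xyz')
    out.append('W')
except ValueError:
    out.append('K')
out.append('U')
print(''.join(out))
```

Execution trace: 'K' (except ValueError) → 'U' (after the try/except). Output: KU

Answer: KU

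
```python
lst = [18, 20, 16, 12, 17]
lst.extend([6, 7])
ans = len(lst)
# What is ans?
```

Trace:
`lst = [18, 20, 16, 12, 17]` → lst = [18, 20, 16, 12, 17]
`lst.extend([6, 7])` → lst = [18, 20, 16, 12, 17, 6, 7]
`ans = len(lst)` → ans = 7
So ans = 7

Answer: 7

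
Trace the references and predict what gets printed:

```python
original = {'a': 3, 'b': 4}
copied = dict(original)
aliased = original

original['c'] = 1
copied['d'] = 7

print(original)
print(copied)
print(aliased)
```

Key concept: dict() creates copy, assignment creates alias.
Step by step:
`original = {'a': 3, 'b': 4}` → original = {'a': 3, 'b': 4}
`copied = dict(original)` → copied = {'a': 3, 'b': 4}
`aliased = original` → aliased = {'a': 3, 'b': 4} (same object as original)
`original['c'] = 1` → original = {'a': 3, 'b': 4, 'c': 1} (same object as aliased); aliased = {'a': 3, 'b': 4, 'c': 1} (same object as original)
`copied['d'] = 7` → copied = {'a': 3, 'b': 4, 'd': 7}
`print(original)` → prints {'a': 3, 'b': 4, 'c': 1}
`print(copied)` → prints {'a': 3, 'b': 4, 'd': 7}
`print(aliased)` → prints {'a': 3, 'b': 4, 'c': 1}

Answer:
{'a': 3, 'b': 4, 'c': 1}
{'a': 3, 'b': 4, 'd': 7}
{'a': 3, 'b': 4, 'c': 1}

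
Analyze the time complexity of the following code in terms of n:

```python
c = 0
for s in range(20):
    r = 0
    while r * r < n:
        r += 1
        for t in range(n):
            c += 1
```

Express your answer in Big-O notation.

Each loop level contributes: 1 × √n × n. Multiplying the contributions gives O(n√n).

Answer: O(n√n)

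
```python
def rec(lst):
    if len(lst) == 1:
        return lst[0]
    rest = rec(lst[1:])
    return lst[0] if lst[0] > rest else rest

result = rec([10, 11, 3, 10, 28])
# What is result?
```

Recursive max over [10, 11, 3, 10, 28] = 28

Answer: 28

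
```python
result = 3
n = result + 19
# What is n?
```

Trace:
`result = 3` → result = 3
`n = result + 19` → n = 22
So n = 22

Answer: 22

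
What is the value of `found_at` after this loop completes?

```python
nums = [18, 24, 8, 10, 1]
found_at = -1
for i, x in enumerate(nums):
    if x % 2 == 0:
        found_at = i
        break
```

First even number index in [18, 24, 8, 10, 1]
`found_at` takes the values: -1 → 0

Answer: 0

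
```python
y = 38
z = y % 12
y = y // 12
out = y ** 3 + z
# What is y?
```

Trace:
`y = 38` → y = 38
`z = y % 12` → z = 2
`y = y // 12` → y = 3
`out = y ** 3 + z` → out = 29
So y = 3

Answer: 3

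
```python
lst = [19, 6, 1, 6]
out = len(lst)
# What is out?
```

Trace:
`lst = [19, 6, 1, 6]` → lst = [19, 6, 1, 6]
`out = len(lst)` → out = 4
So out = 4

Answer: 4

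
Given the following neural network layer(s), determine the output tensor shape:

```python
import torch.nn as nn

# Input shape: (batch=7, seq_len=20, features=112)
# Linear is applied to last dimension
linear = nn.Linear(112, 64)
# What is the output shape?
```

Input: (7, 20, 112) -> Output: (7, 20, 64)

Answer: (7, 20, 64)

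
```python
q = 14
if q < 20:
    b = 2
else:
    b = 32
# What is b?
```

Trace:
`q = 14` → q = 14
`if q < 20: ...` → q < 20 is True → b = 2
So b = 2

Answer: 2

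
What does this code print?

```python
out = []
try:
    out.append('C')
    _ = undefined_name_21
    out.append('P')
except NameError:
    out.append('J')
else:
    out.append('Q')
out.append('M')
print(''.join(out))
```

Execution trace: 'C' (try body) → 'J' (except NameError) → 'M' (after the try/except). Output: CJM

Answer: CJM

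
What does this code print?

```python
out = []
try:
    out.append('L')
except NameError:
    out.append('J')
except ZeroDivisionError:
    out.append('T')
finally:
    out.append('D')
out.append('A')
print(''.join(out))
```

Execution trace: 'L' (try body, no exception) → 'D' (finally) → 'A' (after the try/except). Output: LDA

Answer: LDA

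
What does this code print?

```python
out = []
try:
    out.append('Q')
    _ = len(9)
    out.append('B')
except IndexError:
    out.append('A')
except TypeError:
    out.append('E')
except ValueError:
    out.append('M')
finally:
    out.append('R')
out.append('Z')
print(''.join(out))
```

Execution trace: 'Q' (try body) → 'E' (except TypeError) → 'R' (finally) → 'Z' (after the try/except). Output: QERZ

Answer: QERZ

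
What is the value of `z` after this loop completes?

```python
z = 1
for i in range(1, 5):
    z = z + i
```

Start at 1, add 1 through 4
`z` takes the values: 1 → 2 → 4 → 7 → 11

Answer: 11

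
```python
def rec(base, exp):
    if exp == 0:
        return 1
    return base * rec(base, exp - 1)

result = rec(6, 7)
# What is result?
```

rec(6, 7) = 6 * 6 * 6 * 6 * 6 * 6 * 6 = 279936

Answer: 279936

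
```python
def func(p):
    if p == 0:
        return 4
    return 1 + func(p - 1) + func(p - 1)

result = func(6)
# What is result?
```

func(p) = 1 + 2·func(p-1), func(0)=4. Closed form: (4+1)·2^6 - 1 = 319.

Answer: 319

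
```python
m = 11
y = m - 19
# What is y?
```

Trace:
`m = 11` → m = 11
`y = m - 19` → y = -8
So y = -8

Answer: -8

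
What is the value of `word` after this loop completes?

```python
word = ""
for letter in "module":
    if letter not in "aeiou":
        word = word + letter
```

Remove vowels from 'module'
`word` takes the values: "" → "m" → "md" → "mdl"

Answer: "mdl"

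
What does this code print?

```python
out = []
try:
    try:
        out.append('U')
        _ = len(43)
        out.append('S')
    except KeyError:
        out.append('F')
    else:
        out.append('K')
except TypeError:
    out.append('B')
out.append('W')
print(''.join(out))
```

Execution trace: 'U' (try body) → 'B' (outer except TypeError) → 'W' (after the try/except). Output: UBW

Answer: UBW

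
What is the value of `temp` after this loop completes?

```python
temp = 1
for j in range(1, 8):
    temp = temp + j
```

Start at 1, add 1 through 7
`temp` takes the values: 1 → 2 → 4 → 7 → 11 → 16 → 22 → 29

Answer: 29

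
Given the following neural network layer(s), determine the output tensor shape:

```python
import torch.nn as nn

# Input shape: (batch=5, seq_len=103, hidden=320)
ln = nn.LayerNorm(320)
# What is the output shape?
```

Input: (5, 103, 320) -> Output: (5, 103, 320)

Answer: (5, 103, 320)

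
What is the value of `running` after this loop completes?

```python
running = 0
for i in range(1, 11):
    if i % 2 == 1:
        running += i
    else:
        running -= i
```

Add odd, subtract even
`running` takes the values: 0 → 1 → -1 → 2 → -2 → 3 → -3 → 4 → -4 → 5 → -5

Answer: -5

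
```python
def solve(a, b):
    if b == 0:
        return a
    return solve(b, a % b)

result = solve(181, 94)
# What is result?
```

solve(181, 94) -> solve(94, 87) -> solve(87, 7) -> solve(7, 3) -> solve(3, 1) -> solve(1, 0) -> 1

Answer: 1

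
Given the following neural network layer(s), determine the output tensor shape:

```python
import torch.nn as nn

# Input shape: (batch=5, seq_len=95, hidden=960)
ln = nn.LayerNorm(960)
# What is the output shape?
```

Input: (5, 95, 960) -> Output: (5, 95, 960)

Answer: (5, 95, 960)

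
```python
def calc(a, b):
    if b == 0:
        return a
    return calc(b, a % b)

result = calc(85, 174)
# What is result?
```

calc(85, 174) -> calc(174, 85) -> calc(85, 4) -> calc(4, 1) -> calc(1, 0) -> 1

Answer: 1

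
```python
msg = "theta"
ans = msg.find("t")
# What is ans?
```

Trace:
`msg = "theta"` → msg = 'theta'
`ans = msg.find("t")` → ans = 0
So ans = 0

Answer: 0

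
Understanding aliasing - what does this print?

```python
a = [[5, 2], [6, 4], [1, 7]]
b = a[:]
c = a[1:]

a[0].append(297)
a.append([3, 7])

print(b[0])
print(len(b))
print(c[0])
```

Key concept: slice with nested mutation.
Step by step:
`a = [[5, 2], [6, 4], [1, 7]]` → a = [[5, 2], [6, 4], [1, 7]]
`b = a[:]` → b = [[5, 2], [6, 4], [1, 7]]
`c = a[1:]` → c = [[6, 4], [1, 7]]
`a[0].append(297)` → a = [[5, 2, 297], [6, 4], [1, 7]]; b = [[5, 2, 297], [6, 4], [1, 7]]
`a.append([3, 7])` → a = [[5, 2, 297], [6, 4], [1, 7], [3, 7]]
`print(b[0])` → prints [5, 2, 297]
`print(len(b))` → prints 3
`print(c[0])` → prints [6, 4]

Answer:
[5, 2, 297]
3
[6, 4]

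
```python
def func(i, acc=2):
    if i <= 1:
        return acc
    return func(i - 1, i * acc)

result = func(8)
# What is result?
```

Accumulator trace (n, acc): (8, 2) -> (7, 16) -> (6, 112) -> (5, 672) -> (4, 3360) -> (3, 13440) -> (2, 40320) -> (1, 80640) -> return 80640

Answer: 80640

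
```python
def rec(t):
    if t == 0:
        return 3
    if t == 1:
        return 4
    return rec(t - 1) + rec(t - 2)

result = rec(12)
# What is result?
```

Build up from base cases: rec(0)=3, rec(1)=4, rec(2)=7, rec(3)=11, rec(4)=18, rec(5)=29, rec(6)=47, ..., rec(12)=843

Answer: 843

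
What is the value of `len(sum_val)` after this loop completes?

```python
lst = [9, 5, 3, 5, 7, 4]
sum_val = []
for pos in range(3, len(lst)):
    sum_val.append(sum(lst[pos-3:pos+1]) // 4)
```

Number of 4-element averages
`sum_val` takes the values: [] → [5] → [5, 5] → [5, 5, 4]
So `len(sum_val)` = 3

Answer: 3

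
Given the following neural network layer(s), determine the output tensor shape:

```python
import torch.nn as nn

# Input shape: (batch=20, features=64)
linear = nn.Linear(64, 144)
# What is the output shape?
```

Input: (20, 64) -> Output: (20, 144)

Answer: (20, 144)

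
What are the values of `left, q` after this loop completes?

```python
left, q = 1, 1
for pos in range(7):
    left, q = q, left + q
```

Fibonacci: after 7 iterations
`left, q` takes the values: (1, 1) → (1, 2) → (2, 3) → (3, 5) → (5, 8) → (8, 13) → (13, 21) → (21, 34)

Answer: 21, 34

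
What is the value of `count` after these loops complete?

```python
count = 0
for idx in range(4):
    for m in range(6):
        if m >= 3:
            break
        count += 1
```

Inner breaks at 3, outer runs 4 times
`count` takes the values: 0 → 1 → 2 → 3 → 4 → 5 → 6 → 7 → 8 → 9 → 10 → 11 → 12

Answer: 12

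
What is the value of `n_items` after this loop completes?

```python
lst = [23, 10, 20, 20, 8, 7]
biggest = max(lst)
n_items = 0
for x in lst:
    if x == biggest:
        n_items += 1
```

Count of max value 23 in [23, 10, 20, 20, 8, 7]
`n_items` takes the values: 0 → 1

Answer: 1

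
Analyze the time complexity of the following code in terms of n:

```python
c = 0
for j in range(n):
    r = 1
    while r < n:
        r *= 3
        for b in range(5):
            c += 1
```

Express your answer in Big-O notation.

Each loop level contributes: n × log n × 1. Multiplying the contributions gives O(n log n).

Answer: O(n log n)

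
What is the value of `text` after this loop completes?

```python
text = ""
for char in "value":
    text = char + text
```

Reverse 'value'
`text` takes the values: "" → "v" → "av" → "lav" → "ulav" → "eulav"

Answer: "eulav"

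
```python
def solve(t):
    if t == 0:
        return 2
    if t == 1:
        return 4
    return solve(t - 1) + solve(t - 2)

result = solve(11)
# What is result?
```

Build up from base cases: solve(0)=2, solve(1)=4, solve(2)=6, solve(3)=10, solve(4)=16, solve(5)=26, solve(6)=42, ..., solve(11)=466

Answer: 466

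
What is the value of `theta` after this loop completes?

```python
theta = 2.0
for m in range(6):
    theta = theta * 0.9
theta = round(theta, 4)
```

Exponential decay: 2.0 * 0.9^6
`theta` takes the values: 2.0 → 1.8 → 1.62 → 1.458 → 1.3122 → 1.18098 → 1.062882 → 1.0629

Answer: 1.0629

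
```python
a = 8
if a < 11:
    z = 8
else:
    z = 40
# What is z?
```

Trace:
`a = 8` → a = 8
`if a < 11: ...` → a < 11 is True → z = 8
So z = 8

Answer: 8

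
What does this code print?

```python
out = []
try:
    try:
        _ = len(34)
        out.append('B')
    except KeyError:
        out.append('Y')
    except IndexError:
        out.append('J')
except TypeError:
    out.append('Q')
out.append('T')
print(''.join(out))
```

Execution trace: 'Q' (outer except TypeError) → 'T' (after the try/except). Output: QT

Answer: QT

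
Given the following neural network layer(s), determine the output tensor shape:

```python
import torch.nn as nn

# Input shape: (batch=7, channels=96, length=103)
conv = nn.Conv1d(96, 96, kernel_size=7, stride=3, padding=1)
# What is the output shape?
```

Input: (7, 96, 103) -> Output: (7, 96, 33)

Answer: (7, 96, 33)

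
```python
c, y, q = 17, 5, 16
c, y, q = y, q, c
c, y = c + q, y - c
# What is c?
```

Trace:
`c, y, q = 17, 5, 16` → c = 17; y = 5; q = 16
`c, y, q = y, q, c` → c = 5; y = 16; q = 17
`c, y = c + q, y - c` → c = 22; y = 11
So c = 22

Answer: 22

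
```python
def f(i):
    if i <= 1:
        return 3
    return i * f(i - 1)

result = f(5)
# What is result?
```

f(5) = 5 * 4 * 3 * 2 * 3 = 360

Answer: 360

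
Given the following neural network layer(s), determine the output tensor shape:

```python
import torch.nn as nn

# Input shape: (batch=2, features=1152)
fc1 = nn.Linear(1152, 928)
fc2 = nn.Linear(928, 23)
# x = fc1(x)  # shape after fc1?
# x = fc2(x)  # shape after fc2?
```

Input: (2, 1152) -> after fc1: (2, 928) -> Output: (2, 23)

Answer: (2, 23)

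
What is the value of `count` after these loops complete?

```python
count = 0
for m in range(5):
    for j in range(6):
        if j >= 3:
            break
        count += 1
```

Inner breaks at 3, outer runs 5 times
`count` takes the values: 0 → 1 → 2 → 3 → 4 → 5 → 6 → 7 → 8 → 9 → 10 → 11 → 12 → 13 → 14 → 15

Answer: 15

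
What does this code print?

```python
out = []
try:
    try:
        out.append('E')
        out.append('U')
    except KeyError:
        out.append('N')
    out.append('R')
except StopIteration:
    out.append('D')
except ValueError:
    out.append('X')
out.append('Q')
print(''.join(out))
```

Execution trace: 'E' (inner try body) → 'U' (inner try body, no exception) → 'R' (try body, no exception) → 'Q' (after the try/except). Output: EURQ

Answer: EURQ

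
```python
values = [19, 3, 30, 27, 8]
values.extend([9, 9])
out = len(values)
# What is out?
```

Trace:
`values = [19, 3, 30, 27, 8]` → values = [19, 3, 30, 27, 8]
`values.extend([9, 9])` → values = [19, 3, 30, 27, 8, 9, 9]
`out = len(values)` → out = 7
So out = 7

Answer: 7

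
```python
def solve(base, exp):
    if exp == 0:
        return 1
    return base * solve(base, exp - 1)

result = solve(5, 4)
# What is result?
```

solve(5, 4) = 5 * 5 * 5 * 5 = 625

Answer: 625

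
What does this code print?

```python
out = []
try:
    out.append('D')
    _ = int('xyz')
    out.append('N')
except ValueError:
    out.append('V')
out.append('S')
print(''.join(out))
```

Execution trace: 'D' (try body) → 'V' (except ValueError) → 'S' (after the try/except). Output: DVS

Answer: DVS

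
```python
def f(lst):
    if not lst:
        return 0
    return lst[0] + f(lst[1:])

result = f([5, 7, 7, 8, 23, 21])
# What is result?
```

5 + 7 + 7 + 8 + 23 + 21 + 0 = 71

Answer: 71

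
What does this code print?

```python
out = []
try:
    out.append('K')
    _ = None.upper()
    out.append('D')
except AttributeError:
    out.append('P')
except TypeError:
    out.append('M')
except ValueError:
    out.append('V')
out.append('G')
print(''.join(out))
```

Execution trace: 'K' (try body) → 'P' (except AttributeError) → 'G' (after the try/except). Output: KPG

Answer: KPG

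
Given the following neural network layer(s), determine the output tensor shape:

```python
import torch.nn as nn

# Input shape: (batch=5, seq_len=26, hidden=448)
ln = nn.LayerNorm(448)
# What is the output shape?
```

Input: (5, 26, 448) -> Output: (5, 26, 448)

Answer: (5, 26, 448)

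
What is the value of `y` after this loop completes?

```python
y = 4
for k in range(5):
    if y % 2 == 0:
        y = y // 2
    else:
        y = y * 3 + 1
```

Collatz-style transformation from 4
`y` takes the values: 4 → 2 → 1 → 4 → 2 → 1

Answer: 1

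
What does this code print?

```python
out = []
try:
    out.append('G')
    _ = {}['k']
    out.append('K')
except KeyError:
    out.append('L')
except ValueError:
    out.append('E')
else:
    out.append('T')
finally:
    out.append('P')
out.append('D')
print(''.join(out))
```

Execution trace: 'G' (try body) → 'L' (except KeyError) → 'P' (finally) → 'D' (after the try/except). Output: GLPD

Answer: GLPD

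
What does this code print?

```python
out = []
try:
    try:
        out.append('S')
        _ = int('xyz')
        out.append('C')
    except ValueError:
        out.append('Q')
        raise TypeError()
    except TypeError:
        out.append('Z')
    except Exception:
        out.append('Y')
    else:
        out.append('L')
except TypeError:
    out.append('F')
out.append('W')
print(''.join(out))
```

Execution trace: 'S' (inner try body) → 'Q' (inner except ValueError) → 'F' (outer except TypeError) → 'W' (after the try/except). Output: SQFW

Answer: SQFW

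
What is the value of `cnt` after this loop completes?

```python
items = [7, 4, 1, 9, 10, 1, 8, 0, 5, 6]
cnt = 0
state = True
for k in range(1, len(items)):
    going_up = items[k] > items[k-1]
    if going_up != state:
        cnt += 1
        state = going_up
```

Count direction changes in [7, 4, 1, 9, 10, 1, 8, 0, 5, 6]
`cnt` takes the values: 0 → 1 → 2 → 3 → 4 → 5 → 6

Answer: 6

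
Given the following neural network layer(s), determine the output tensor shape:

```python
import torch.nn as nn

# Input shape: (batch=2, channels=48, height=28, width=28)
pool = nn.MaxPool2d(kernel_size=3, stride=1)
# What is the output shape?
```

Input: (2, 48, 28, 28) -> Output: (2, 48, 26, 26)

Answer: (2, 48, 26, 26)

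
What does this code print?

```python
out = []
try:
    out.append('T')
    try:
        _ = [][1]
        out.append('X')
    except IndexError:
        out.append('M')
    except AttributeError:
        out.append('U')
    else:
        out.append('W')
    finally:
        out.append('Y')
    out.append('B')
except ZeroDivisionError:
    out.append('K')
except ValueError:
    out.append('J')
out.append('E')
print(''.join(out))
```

Execution trace: 'T' (try body) → 'M' (inner except IndexError) → 'Y' (inner finally) → 'B' (try body, no exception) → 'E' (after the try/except). Output: TMYBE

Answer: TMYBE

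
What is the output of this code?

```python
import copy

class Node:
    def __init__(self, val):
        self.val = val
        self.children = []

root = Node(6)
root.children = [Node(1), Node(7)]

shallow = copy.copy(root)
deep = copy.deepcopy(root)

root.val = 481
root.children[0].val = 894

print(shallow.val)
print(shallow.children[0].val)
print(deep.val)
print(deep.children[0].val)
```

Key concept: deep copy with custom objects.
Step by step:
`root = Node(6)` → root = Node(val=6, children=[])
`root.children = [Node(1), Node(7)]` → root = Node(val=6, children=[Node(val=1, children=[]), Node(val=7, children=[])])
`shallow = copy.copy(root)` → shallow = Node(val=6, children=[Node(val=1, children=[]), Node(val=7, children=[])])
`deep = copy.deepcopy(root)` → deep = Node(val=6, children=[Node(val=1, children=[]), Node(val=7, children=[])])
`root.val = 481` → root = Node(val=481, children=[Node(val=1, children=[]), Node(val=7, children=[])])
`root.children[0].val = 894` → root = Node(val=481, children=[Node(val=894, children=[]), Node(val=7, children=[])]); shallow = Node(val=6, children=[Node(val=894, children=[]), Node(val=7, children=[])])
`print(shallow.val)` → prints 6
`print(shallow.children[0].val)` → prints 894
`print(deep.val)` → prints 6
`print(deep.children[0].val)` → prints 1

Answer:
6
894
6
1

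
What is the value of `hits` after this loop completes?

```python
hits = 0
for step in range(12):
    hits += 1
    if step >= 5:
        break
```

Loop breaks when step reaches 5, hits is 6
`hits` takes the values: 0 → 1 → 2 → 3 → 4 → 5 → 6

Answer: 6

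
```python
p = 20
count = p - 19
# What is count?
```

Trace:
`p = 20` → p = 20
`count = p - 19` → count = 1
So count = 1

Answer: 1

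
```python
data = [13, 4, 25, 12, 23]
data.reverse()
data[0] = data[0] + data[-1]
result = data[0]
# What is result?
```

Trace:
`data = [13, 4, 25, 12, 23]` → data = [13, 4, 25, 12, 23]
`data.reverse()` → data = [23, 12, 25, 4, 13]
`data[0] = data[0] + data[-1]` → data = [36, 12, 25, 4, 13]
`result = data[0]` → result = 36
So result = 36

Answer: 36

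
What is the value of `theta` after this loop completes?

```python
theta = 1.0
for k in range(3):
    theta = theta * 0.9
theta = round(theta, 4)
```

Exponential decay: 1.0 * 0.9^3
`theta` takes the values: 1.0 → 0.9 → 0.81 → 0.729

Answer: 0.729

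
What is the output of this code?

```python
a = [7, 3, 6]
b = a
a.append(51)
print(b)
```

Key concept: basic list aliasing.
Step by step:
`a = [7, 3, 6]` → a = [7, 3, 6]
`b = a` → b = [7, 3, 6] (same object as a)
`a.append(51)` → a = [7, 3, 6, 51] (same object as b); b = [7, 3, 6, 51] (same object as a)
`print(b)` → prints [7, 3, 6, 51]

Answer: [7, 3, 6, 51]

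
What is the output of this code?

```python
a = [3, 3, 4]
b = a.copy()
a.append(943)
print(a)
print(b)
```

Key concept: list.copy() creates independent copy.
Step by step:
`a = [3, 3, 4]` → a = [3, 3, 4]
`b = a.copy()` → b = [3, 3, 4]
`a.append(943)` → a = [3, 3, 4, 943]
`print(a)` → prints [3, 3, 4, 943]
`print(b)` → prints [3, 3, 4]

Answer:
[3, 3, 4, 943]
[3, 3, 4]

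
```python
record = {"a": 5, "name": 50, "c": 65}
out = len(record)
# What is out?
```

Trace:
`record = {"a": 5, "name": 50, "c": 65}` → record = {'a': 5, 'name': 50, 'c': 65}
`out = len(record)` → out = 3
So out = 3

Answer: 3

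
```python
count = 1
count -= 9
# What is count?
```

Trace:
`count = 1` → count = 1
`count -= 9` → count = -8
So count = -8

Answer: -8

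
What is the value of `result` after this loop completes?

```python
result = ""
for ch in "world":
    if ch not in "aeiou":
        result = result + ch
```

Remove vowels from 'world'
`result` takes the values: "" → "w" → "wr" → "wrl" → "wrld"

Answer: "wrld"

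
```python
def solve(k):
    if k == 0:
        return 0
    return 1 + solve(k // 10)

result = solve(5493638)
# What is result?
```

Count of digits of 5493638: 7

Answer: 7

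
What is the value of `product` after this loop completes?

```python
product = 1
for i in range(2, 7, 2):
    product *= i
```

Product of even numbers 2 to 6
`product` takes the values: 1 → 2 → 8 → 48

Answer: 48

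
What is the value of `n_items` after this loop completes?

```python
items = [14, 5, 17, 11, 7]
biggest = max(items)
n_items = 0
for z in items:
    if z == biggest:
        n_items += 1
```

Count of max value 17 in [14, 5, 17, 11, 7]
`n_items` takes the values: 0 → 1

Answer: 1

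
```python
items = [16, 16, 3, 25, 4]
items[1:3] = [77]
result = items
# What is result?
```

Trace:
`items = [16, 16, 3, 25, 4]` → items = [16, 16, 3, 25, 4]
`items[1:3] = [77]` → items = [16, 77, 25, 4]
`result = items` → result = [16, 77, 25, 4]
So result = [16, 77, 25, 4]

Answer: [16, 77, 25, 4]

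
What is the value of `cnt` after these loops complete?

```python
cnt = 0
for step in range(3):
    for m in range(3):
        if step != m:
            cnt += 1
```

3² - 3 (exclude diagonal)
`cnt` takes the values: 0 → 1 → 2 → 3 → 4 → 5 → 6

Answer: 6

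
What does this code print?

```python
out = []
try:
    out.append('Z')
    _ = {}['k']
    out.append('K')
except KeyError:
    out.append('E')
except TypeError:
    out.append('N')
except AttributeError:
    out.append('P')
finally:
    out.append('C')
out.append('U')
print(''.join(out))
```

Execution trace: 'Z' (try body) → 'E' (except KeyError) → 'C' (finally) → 'U' (after the try/except). Output: ZECU

Answer: ZECU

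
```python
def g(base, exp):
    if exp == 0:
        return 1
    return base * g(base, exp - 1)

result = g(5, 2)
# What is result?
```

g(5, 2) = 5 * 5 = 25

Answer: 25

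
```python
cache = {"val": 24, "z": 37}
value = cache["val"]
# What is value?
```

Trace:
`cache = {"val": 24, "z": 37}` → cache = {'val': 24, 'z': 37}
`value = cache["val"]` → value = 24
So value = 24

Answer: 24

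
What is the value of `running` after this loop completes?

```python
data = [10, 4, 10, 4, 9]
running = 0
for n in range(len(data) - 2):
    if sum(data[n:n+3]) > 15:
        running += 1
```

Count windows with sum > 15
`running` takes the values: 0 → 1 → 2 → 3

Answer: 3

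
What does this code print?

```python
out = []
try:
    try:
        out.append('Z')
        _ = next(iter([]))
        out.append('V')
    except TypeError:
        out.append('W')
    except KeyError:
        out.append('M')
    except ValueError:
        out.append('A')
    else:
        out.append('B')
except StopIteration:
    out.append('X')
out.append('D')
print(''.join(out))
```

Execution trace: 'Z' (try body) → 'X' (outer except StopIteration) → 'D' (after the try/except). Output: ZXD

Answer: ZXD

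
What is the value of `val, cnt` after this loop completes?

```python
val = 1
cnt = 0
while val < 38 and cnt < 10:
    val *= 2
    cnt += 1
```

Double until >= 38 or 10 iterations
`val, cnt` takes the values: (1, 0) → (2, 0) → (2, 1) → (4, 1) → (4, 2) → (8, 2) → (8, 3) → (16, 3) → (16, 4) → (32, 4) → (32, 5) → (64, 5) → (64, 6)

Answer: 64, 6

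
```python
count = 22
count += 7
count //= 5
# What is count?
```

Trace:
`count = 22` → count = 22
`count += 7` → count = 29
`count //= 5` → count = 5
So count = 5

Answer: 5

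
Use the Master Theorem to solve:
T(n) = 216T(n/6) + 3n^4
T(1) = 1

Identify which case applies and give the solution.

a=216, b=6, f(n)=3n^4. log_6(216) = 3. Since c=4 > 3 and the regularity condition holds (216(n/6)^4 = (216/6^4)n^4 with 216/6^4 < 1), Case 3 applies: T(n) = Θ(f(n)) = O(n^4).

Answer: O(n^4) - Case 3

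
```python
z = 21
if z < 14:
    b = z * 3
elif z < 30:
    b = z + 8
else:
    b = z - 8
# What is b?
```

Trace:
`z = 21` → z = 21
`if z < 14: ...` → z < 14 is False, z < 30 is True → b = 29
So b = 29

Answer: 29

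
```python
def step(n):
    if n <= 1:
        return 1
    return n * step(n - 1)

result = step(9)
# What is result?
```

step(9) = 9 * 8 * 7 * 6 * 5 * 4 * 3 * 2 * 1 = 362880

Answer: 362880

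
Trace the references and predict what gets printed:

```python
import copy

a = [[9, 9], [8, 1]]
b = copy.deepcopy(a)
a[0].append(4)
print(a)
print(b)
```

Key concept: deep copy is fully independent.
Step by step:
`a = [[9, 9], [8, 1]]` → a = [[9, 9], [8, 1]]
`b = copy.deepcopy(a)` → b = [[9, 9], [8, 1]]
`a[0].append(4)` → a = [[9, 9, 4], [8, 1]]
`print(a)` → prints [[9, 9, 4], [8, 1]]
`print(b)` → prints [[9, 9], [8, 1]]

Answer:
[[9, 9, 4], [8, 1]]
[[9, 9], [8, 1]]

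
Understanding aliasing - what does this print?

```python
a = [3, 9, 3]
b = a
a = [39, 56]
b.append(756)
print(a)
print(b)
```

Key concept: rebinding vs mutation: a is rebound to a new list, b still points at the original.
Step by step:
`a = [3, 9, 3]` → a = [3, 9, 3]
`b = a` → b = [3, 9, 3] (same object as a)
`a = [39, 56]` → a = [39, 56]
`b.append(756)` → b = [3, 9, 3, 756]
`print(a)` → prints [39, 56]
`print(b)` → prints [3, 9, 3, 756]

Answer:
[39, 56]
[3, 9, 3, 756]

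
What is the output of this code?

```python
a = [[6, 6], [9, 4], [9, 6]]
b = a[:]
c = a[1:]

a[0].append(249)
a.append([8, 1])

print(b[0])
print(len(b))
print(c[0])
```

Key concept: slice with nested mutation.
Step by step:
`a = [[6, 6], [9, 4], [9, 6]]` → a = [[6, 6], [9, 4], [9, 6]]
`b = a[:]` → b = [[6, 6], [9, 4], [9, 6]]
`c = a[1:]` → c = [[9, 4], [9, 6]]
`a[0].append(249)` → a = [[6, 6, 249], [9, 4], [9, 6]]; b = [[6, 6, 249], [9, 4], [9, 6]]
`a.append([8, 1])` → a = [[6, 6, 249], [9, 4], [9, 6], [8, 1]]
`print(b[0])` → prints [6, 6, 249]
`print(len(b))` → prints 3
`print(c[0])` → prints [9, 4]

Answer:
[6, 6, 249]
3
[9, 4]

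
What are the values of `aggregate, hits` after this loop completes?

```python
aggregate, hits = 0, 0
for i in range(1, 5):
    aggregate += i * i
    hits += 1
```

Sum of squares and count
`aggregate, hits` takes the values: (0, 0) → (1, 0) → (1, 1) → (5, 1) → (5, 2) → (14, 2) → (14, 3) → (30, 3) → (30, 4)

Answer: 30, 4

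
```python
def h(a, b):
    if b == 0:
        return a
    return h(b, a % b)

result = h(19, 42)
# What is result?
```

h(19, 42) -> h(42, 19) -> h(19, 4) -> h(4, 3) -> h(3, 1) -> h(1, 0) -> 1

Answer: 1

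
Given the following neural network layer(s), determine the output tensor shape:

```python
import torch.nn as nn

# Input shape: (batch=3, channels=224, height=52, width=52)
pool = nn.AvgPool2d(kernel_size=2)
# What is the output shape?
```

Input: (3, 224, 52, 52) -> Output: (3, 224, 26, 26)

Answer: (3, 224, 26, 26)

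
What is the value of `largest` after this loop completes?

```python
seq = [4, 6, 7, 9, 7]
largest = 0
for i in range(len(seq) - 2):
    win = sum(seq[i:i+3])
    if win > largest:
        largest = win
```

Max sum of 3-element window in [4, 6, 7, 9, 7]
`largest` takes the values: 0 → 17 → 22 → 23

Answer: 23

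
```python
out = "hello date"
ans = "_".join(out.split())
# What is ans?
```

Trace:
`out = "hello date"` → out = 'hello date'
`ans = "_".join(out.split())` → ans = 'hello_date'
So ans = 'hello_date'

Answer: 'hello_date'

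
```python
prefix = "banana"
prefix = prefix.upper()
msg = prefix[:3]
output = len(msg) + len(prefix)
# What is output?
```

Trace:
`prefix = "banana"` → prefix = 'banana'
`prefix = prefix.upper()` → prefix = 'BANANA'
`msg = prefix[:3]` → msg = 'BAN'
`output = len(msg) + len(prefix)` → output = 9
So output = 9

Answer: 9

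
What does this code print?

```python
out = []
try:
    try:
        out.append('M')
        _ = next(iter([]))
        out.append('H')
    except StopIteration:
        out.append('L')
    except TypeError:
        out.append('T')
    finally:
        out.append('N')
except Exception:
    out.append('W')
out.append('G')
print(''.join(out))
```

Execution trace: 'M' (inner try body) → 'L' (inner except StopIteration) → 'N' (inner finally) → 'G' (after the try/except). Output: MLNG

Answer: MLNG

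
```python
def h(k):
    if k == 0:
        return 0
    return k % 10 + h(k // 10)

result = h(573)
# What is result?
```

Sum of digits of 573: 3 + 7 + 5 = 15

Answer: 15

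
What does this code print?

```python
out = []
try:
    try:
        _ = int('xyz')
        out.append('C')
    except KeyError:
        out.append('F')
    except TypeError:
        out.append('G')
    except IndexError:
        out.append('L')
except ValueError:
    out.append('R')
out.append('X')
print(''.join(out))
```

Execution trace: 'R' (outer except ValueError) → 'X' (after the try/except). Output: RX

Answer: RX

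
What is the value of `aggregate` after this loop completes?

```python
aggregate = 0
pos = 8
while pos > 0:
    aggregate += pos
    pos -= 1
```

Sum 8 down to 1
`aggregate` takes the values: 0 → 8 → 15 → 21 → 26 → 30 → 33 → 35 → 36

Answer: 36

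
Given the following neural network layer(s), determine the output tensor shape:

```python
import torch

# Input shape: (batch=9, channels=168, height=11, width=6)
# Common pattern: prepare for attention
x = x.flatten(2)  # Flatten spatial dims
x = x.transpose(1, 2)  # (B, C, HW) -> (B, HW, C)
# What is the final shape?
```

Input: (9, 168, 11, 6) -> after flatten(2): (9, 168, 66) -> Output: (9, 66, 168)

Answer: (9, 66, 168)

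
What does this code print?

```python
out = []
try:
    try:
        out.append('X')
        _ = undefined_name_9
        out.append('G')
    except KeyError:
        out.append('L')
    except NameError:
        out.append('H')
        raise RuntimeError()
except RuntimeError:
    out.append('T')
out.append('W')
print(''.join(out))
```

Execution trace: 'X' (inner try body) → 'H' (inner except NameError) → 'T' (outer except RuntimeError) → 'W' (after the try/except). Output: XHTW

Answer: XHTW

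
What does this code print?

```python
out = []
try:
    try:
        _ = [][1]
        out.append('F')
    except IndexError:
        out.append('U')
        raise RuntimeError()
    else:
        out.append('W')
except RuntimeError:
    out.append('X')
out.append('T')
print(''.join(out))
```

Execution trace: 'U' (inner except IndexError) → 'X' (outer except RuntimeError) → 'T' (after the try/except). Output: UXT

Answer: UXT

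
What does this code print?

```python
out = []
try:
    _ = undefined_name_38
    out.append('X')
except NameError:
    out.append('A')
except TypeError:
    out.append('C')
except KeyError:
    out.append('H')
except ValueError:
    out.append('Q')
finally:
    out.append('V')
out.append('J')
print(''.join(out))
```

Execution trace: 'A' (except NameError) → 'V' (finally) → 'J' (after the try/except). Output: AVJ

Answer: AVJ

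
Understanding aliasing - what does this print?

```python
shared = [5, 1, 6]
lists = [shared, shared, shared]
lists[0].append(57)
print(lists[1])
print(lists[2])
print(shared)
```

Key concept: list of same reference.
Step by step:
`shared = [5, 1, 6]` → shared = [5, 1, 6]
`lists = [shared, shared, shared]` → lists = [[5, 1, 6], [5, 1, 6], [5, 1, 6]]
`lists[0].append(57)` → shared = [5, 1, 6, 57]; lists = [[5, 1, 6, 57], [5, 1, 6, 57], [5, 1, 6, 57]]
`print(lists[1])` → prints [5, 1, 6, 57]
`print(lists[2])` → prints [5, 1, 6, 57]
`print(shared)` → prints [5, 1, 6, 57]

Answer:
[5, 1, 6, 57]
[5, 1, 6, 57]
[5, 1, 6, 57]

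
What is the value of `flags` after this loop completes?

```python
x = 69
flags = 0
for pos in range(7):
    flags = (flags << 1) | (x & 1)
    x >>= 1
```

Reverse lowest 7 bits of 69
`flags` takes the values: 0 → 1 → 2 → 5 → 10 → 20 → 40 → 81

Answer: 81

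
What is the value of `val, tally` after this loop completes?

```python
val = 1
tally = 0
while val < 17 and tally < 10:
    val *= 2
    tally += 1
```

Double until >= 17 or 10 iterations
`val, tally` takes the values: (1, 0) → (2, 0) → (2, 1) → (4, 1) → (4, 2) → (8, 2) → (8, 3) → (16, 3) → (16, 4) → (32, 4) → (32, 5)

Answer: 32, 5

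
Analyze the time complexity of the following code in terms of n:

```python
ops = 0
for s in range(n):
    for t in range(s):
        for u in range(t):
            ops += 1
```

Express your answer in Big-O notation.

Each loop level contributes: n × n × n. Multiplying the contributions gives O(n^3).

Answer: O(n^3)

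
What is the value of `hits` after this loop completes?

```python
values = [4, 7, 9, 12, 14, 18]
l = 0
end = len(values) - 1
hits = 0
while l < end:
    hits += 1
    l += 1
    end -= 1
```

Iterations until pointers meet (list length 6)
`hits` takes the values: 0 → 1 → 2 → 3

Answer: 3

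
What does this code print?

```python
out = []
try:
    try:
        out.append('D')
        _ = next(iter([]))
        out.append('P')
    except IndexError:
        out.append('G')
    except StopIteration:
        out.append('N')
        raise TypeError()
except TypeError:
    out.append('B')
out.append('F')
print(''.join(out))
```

Execution trace: 'D' (inner try body) → 'N' (inner except StopIteration) → 'B' (outer except TypeError) → 'F' (after the try/except). Output: DNBF

Answer: DNBF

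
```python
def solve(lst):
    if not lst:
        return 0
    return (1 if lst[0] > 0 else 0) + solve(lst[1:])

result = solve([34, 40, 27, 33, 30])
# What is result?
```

Count of positive elements in [34, 40, 27, 33, 30] = 5

Answer: 5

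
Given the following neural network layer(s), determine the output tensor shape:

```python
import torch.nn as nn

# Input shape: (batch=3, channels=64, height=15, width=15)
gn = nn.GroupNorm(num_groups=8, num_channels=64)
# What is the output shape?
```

Input: (3, 64, 15, 15) -> Output: (3, 64, 15, 15)

Answer: (3, 64, 15, 15)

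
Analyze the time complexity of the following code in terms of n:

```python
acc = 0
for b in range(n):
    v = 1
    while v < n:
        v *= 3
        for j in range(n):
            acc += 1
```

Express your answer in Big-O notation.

Each loop level contributes: n × log n × n. Multiplying the contributions gives O(n^2 log n).

Answer: O(n^2 log n)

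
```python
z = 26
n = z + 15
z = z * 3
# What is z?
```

Trace:
`z = 26` → z = 26
`n = z + 15` → n = 41
`z = z * 3` → z = 78
So z = 78

Answer: 78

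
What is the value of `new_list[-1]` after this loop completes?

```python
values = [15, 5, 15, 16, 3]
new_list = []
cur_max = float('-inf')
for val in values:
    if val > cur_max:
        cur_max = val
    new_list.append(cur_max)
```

Running max ends at 16
`new_list` takes the values: [] → [15] → [15, 15] → [15, 15, 15] → [15, 15, 15, 16] → [15, 15, 15, 16, 16]
So `new_list[-1]` = 16

Answer: 16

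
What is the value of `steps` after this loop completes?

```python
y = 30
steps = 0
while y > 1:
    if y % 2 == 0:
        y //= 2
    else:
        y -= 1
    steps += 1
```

Steps to reduce 30 to 1
`steps` takes the values: 0 → 1 → 2 → 3 → 4 → 5 → 6 → 7

Answer: 7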